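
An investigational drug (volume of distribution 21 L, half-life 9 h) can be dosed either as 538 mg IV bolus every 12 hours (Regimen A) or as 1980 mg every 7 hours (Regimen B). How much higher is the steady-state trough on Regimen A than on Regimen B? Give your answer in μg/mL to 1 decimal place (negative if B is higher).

-115.1 μg/mL

Regimen A: f = (1/2)^(12/9) ≈ 0.3969; Cmin,ss = (538/21)·f/(1−f) ≈ 16.860 μg/mL.
Regimen B: f = (1/2)^(7/9) ≈ 0.5833; Cmin,ss = (1980/21)·f/(1−f) ≈ 131.982 μg/mL.
Difference ≈ 16.860 − 131.982 ≈ -115.122 μg/mL.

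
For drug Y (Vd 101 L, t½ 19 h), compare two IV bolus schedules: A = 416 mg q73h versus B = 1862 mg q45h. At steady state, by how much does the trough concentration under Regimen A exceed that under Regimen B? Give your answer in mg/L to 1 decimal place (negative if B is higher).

Regimen A: f = (1/2)^(73/19) ≈ 0.0697; Cmin,ss = (416/101)·f/(1−f) ≈ 0.309 mg/L.
Regimen B: f = (1/2)^(45/19) ≈ 0.1937; Cmin,ss = (1862/101)·f/(1−f) ≈ 4.429 mg/L.
Difference ≈ 0.309 − 4.429 ≈ -4.120 mg/L.

-4.1 mg/L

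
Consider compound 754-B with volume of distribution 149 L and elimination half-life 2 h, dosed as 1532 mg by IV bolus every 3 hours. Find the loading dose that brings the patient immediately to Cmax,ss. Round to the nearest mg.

2370 mg

f = (1/2)^(3/2) ≈ 0.353553; accumulation ratio R = 1/(1−f) ≈ 1.54692.
Loading dose to hit Cmax,ss on first dose: D_load = D_maint·R ≈ 1532 × 1.54692 ≈ 2369.88 mg.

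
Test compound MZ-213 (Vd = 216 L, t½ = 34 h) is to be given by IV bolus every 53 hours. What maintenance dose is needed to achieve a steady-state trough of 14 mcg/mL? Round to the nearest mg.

τ/t½ = 53/34 ≈ 1.5588, so f = (1/2)^(53/34) ≈ 0.339428.
Cmin,ss = (D/Vd)·f/(1−f), so D = Cmin,ss·Vd·(1−f)/f.
D = 14 × 216 × (1−f)/f ≈ 14 × 216 × 1.94613 ≈ 5885.10 mg.

5885 mg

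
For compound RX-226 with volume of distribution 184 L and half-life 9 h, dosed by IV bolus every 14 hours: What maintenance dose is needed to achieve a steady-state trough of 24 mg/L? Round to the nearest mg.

τ/t½ = 14/9 ≈ 1.5556, so f = (1/2)^(14/9) ≈ 0.340198.
Cmin,ss = (D/Vd)·f/(1−f), so D = Cmin,ss·Vd·(1−f)/f.
D = 24 × 184 × (1−f)/f ≈ 24 × 184 × 1.93946 ≈ 8564.66 mg.

8565 mg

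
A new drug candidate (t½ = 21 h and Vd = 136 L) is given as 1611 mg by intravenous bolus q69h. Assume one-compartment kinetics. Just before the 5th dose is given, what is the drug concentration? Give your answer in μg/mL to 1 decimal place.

f = (1/2)^(τ/t½) = (1/2)^(69/21) ≈ 0.1025.
C₀ = D/Vd = 1611/136 ≈ 11.846 μg/mL.
Before the 5th dose, 4 doses have been given. Superposition: Cmin = C₀·(f + f² + … + f^4).
≈ 11.846 × (0.1025 + 0.0105 + 0.0011 + 0.0001) ≈ 11.846 × 0.1142 ≈ 1.353 μg/mL.

1.4 μg/mL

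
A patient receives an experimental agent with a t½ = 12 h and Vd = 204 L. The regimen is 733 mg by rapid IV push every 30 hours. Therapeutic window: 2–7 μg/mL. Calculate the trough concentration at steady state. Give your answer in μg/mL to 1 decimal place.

0.8 μg/mL

τ/t½ = 30/12 ≈ 2.5, so fraction remaining f = (1/2)^(30/12) ≈ 0.1768.
At steady state, accumulation factor R = 1/(1 − e^(−kτ)) ≈ 1.2148.
Single-dose peak C₀ = D/Vd = 733/204 ≈ 3.593 μg/mL.
Cmax,ss = C₀/(1 − f) ≈ 3.593/0.8232 ≈ 4.365 μg/mL.
One interval later, Cmin,ss = Cmax,ss·e^(−kτ) ≈ 4.365 × 0.1768 ≈ 0.772 μg/mL.
Trough 0.8 μg/mL vs MEC 2 μg/mL: subtherapeutic.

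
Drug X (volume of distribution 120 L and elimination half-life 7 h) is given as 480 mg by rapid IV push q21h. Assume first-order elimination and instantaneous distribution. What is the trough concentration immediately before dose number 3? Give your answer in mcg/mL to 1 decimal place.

f = (1/2)^(τ/t½) = (1/2)^(21/7) ≈ 0.1250.
C₀ = D/Vd = 480/120 ≈ 4.000 mcg/mL.
Before the 3rd dose, 2 doses have been given. Superposition: Cmin = C₀·(f + f²).
≈ 4.000 × (0.1250 + 0.0156) ≈ 4.000 × 0.1406 ≈ 0.562 mcg/mL.

0.6 mcg/mL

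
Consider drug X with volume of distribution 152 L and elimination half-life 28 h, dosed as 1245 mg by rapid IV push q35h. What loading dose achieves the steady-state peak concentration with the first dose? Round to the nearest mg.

f = (1/2)^(35/28) ≈ 0.420448; accumulation ratio R = 1/(1−f) ≈ 1.72547.
Loading dose to hit Cmax,ss on first dose: D_load = D_maint·R ≈ 1245 × 1.72547 ≈ 2148.21 mg.

2148 mg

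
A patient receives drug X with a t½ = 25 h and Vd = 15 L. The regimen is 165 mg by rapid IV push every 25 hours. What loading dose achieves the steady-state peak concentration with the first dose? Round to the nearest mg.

330 mg

f = (1/2)^(25/25) ≈ 0.500000; accumulation ratio R = 1/(1−f) ≈ 2.00000.
Loading dose to hit Cmax,ss on first dose: D_load = D_maint·R ≈ 165 × 2.00000 ≈ 330.00 mg.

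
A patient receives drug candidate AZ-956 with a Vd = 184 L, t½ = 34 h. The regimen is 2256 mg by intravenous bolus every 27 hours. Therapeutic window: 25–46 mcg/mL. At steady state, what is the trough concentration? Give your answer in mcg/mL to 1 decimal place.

16.7 mcg/mL

Over one 27-h interval, 27/34 ≈ 0.79412 half-lives elapse, leaving f ≈ 0.5767 of each dose.
At steady state, accumulation factor R = 1/(1 − e^(−kτ)) ≈ 2.3624.
Each bolus raises the concentration by D/Vd = 2256/184 ≈ 12.261 mcg/mL.
Cmax,ss = C₀/(1 − f) ≈ 12.261/0.4233 ≈ 28.965 mcg/mL.
Steady-state trough Cmin,ss = Cmax,ss·f ≈ 28.965 × 0.5767 ≈ 16.704 mcg/mL.
Trough 16.7 mcg/mL vs MEC 25 mcg/mL: subtherapeutic.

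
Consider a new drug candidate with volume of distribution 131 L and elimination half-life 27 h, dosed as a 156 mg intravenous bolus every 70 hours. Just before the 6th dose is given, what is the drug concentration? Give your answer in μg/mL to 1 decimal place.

f = (1/2)^(τ/t½) = (1/2)^(70/27) ≈ 0.1658.
C₀ = D/Vd = 156/131 ≈ 1.191 μg/mL.
Before the 6th dose, 5 doses have been given. Superposition: Cmin = C₀·(f + f² + … + f^5).
≈ 1.191 × (0.1658 + 0.0275 + 0.0046 + 0.0008 + 0.0001) ≈ 1.191 × 0.1988 ≈ 0.237 μg/mL.

0.2 μg/mL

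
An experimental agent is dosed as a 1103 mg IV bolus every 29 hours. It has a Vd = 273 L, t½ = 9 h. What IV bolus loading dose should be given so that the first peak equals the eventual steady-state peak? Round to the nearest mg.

f = (1/2)^(29/9) ≈ 0.107155; accumulation ratio R = 1/(1−f) ≈ 1.12002.
Loading dose to hit Cmax,ss on first dose: D_load = D_maint·R ≈ 1103 × 1.12002 ≈ 1235.38 mg.

1235 mg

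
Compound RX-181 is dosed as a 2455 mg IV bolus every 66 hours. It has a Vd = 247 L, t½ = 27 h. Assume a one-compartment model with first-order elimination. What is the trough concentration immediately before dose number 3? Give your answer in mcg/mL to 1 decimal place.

f = (1/2)^(τ/t½) = (1/2)^(66/27) ≈ 0.1837.
C₀ = D/Vd = 2455/247 ≈ 9.939 mcg/mL.
Before the 3rd dose, 2 doses have been given. Superposition: Cmin = C₀·(f + f²).
≈ 9.939 × (0.1837 + 0.0337) ≈ 9.939 × 0.2174 ≈ 2.161 mcg/mL.

2.2 mcg/mL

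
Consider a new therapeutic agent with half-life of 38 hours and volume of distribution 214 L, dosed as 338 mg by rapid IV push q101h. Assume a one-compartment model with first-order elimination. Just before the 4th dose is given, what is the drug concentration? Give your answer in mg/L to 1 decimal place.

f = (1/2)^(τ/t½) = (1/2)^(101/38) ≈ 0.1585.
C₀ = D/Vd = 338/214 ≈ 1.579 mg/L.
Before the 4th dose, 3 doses have been given. Superposition: Cmin = C₀·(f + f² + … + f^3).
≈ 1.579 × (0.1585 + 0.0251 + 0.0040) ≈ 1.579 × 0.1876 ≈ 0.296 mg/L.

0.3 mg/L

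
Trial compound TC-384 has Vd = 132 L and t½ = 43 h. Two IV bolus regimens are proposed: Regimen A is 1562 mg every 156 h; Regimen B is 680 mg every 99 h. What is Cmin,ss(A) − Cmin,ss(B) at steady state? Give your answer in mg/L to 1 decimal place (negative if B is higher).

Regimen A: f = (1/2)^(156/43) ≈ 0.0809; Cmin,ss = (1562/132)·f/(1−f) ≈ 1.042 mg/L.
Regimen B: f = (1/2)^(99/43) ≈ 0.2027; Cmin,ss = (680/132)·f/(1−f) ≈ 1.310 mg/L.
Difference ≈ 1.042 − 1.310 ≈ -0.268 mg/L.

-0.3 mg/L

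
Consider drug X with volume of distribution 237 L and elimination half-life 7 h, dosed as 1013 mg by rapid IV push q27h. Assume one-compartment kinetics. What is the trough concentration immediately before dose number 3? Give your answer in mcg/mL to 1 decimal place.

0.3 mcg/mL

f = (1/2)^(τ/t½) = (1/2)^(27/7) ≈ 0.0690.
C₀ = D/Vd = 1013/237 ≈ 4.274 mcg/mL.
Before the 3rd dose, 2 doses have been given. Superposition: Cmin = C₀·(f + f²).
≈ 4.274 × (0.0690 + 0.0048) ≈ 4.274 × 0.0738 ≈ 0.315 mcg/mL.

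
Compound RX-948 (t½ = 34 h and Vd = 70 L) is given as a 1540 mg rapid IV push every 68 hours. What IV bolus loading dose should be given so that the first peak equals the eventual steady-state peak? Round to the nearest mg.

2053 mg

f = (1/2)^(68/34) ≈ 0.250000; accumulation ratio R = 1/(1−f) ≈ 1.33333.
Loading dose to hit Cmax,ss on first dose: D_load = D_maint·R ≈ 1540 × 1.33333 ≈ 2053.33 mg.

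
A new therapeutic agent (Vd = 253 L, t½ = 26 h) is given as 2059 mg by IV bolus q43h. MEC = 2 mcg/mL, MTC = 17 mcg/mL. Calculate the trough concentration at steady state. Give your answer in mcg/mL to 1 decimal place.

3.8 mcg/mL

Over one 43-h interval, 43/26 ≈ 1.6538 half-lives elapse, leaving f ≈ 0.3178 of each dose.
At steady state, accumulation factor R = 1/(1 − e^(−kτ)) ≈ 1.4658.
Each bolus raises the concentration by D/Vd = 2059/253 ≈ 8.138 mcg/mL.
Cmax,ss = C₀/(1 − f) ≈ 8.138/0.6822 ≈ 11.929 mcg/mL.
One interval later, Cmin,ss = Cmax,ss·e^(−kτ) ≈ 11.929 × 0.3178 ≈ 3.791 mcg/mL.
Trough 3.8 mcg/mL vs MEC 2 mcg/mL: adequate.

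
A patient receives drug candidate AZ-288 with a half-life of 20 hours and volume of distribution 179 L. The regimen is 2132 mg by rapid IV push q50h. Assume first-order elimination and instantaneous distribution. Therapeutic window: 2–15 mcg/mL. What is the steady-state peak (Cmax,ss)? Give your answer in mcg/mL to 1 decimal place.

τ/t½ = 50/20 ≈ 2.5, so fraction remaining f = (1/2)^(50/20) ≈ 0.1768.
At steady state, accumulation factor R = 1/(1 − e^(−kτ)) ≈ 1.2148.
Single-dose peak C₀ = D/Vd = 2132/179 ≈ 11.911 mcg/mL.
Cmax,ss = C₀/(1 − f) ≈ 11.911/0.8232 ≈ 14.469 mcg/mL.
Peak 14.5 mcg/mL vs MTC 15 mcg/mL: below toxic threshold.

14.5 mcg/mL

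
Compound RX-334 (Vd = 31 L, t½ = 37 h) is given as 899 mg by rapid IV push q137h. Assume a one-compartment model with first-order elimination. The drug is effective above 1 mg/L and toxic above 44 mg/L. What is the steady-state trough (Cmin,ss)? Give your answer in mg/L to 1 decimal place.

k = ln2/t½ = ln2/37 ≈ 0.018734 h⁻¹; fraction remaining f = e^(−kτ) = e^(−0.018734×137) ≈ 0.0768.
Each bolus raises the concentration by D/Vd = 899/31 ≈ 29.000 mg/L.
Steady-state trough Cmin,ss = C₀·f/(1−f) ≈ 29.000 × 0.0768/0.9232 ≈ 2.412 mg/L.
Trough 2.4 mg/L vs MEC 1 mg/L: adequate.

2.4 mg/L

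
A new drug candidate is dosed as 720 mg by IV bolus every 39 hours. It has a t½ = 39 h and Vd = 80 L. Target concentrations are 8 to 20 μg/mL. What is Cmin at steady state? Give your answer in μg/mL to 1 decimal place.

9.0 μg/mL

The dosing interval is 1 half-life, so f = 2^(−1) = 0.5.
At steady state, R = 1/(1 − 0.5) = 2/1.
Single-dose peak C₀ = D/Vd = 720/80 = 9 μg/mL.
Steady-state peak Cmax,ss = C₀·R = 9 × 2/1 ≈ 18.000 μg/mL.
Steady-state trough Cmin,ss = Cmax,ss·f ≈ 18.000 × 0.5 ≈ 9.000 μg/mL.
Trough 9.0 μg/mL vs MEC 8 μg/mL: adequate.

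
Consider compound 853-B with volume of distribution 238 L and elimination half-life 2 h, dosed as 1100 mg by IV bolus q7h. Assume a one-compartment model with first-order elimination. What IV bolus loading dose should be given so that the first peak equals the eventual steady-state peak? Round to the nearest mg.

1207 mg

f = (1/2)^(7/2) ≈ 0.088388; accumulation ratio R = 1/(1−f) ≈ 1.09696.
Loading dose to hit Cmax,ss on first dose: D_load = D_maint·R ≈ 1100 × 1.09696 ≈ 1206.66 mg.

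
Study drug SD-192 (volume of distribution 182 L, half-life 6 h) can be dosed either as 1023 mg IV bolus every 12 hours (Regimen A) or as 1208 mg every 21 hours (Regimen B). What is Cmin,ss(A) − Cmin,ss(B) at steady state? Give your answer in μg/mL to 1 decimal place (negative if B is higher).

Regimen A: f = (1/2)^(12/6) ≈ 0.2500; Cmin,ss = (1023/182)·f/(1−f) ≈ 1.874 μg/mL.
Regimen B: f = (1/2)^(21/6) ≈ 0.0884; Cmin,ss = (1208/182)·f/(1−f) ≈ 0.644 μg/mL.
Difference ≈ 1.874 − 0.644 ≈ 1.230 μg/mL.

1.2 μg/mL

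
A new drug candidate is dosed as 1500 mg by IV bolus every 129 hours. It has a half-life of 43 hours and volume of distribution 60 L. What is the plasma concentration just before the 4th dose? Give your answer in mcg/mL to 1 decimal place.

f = (1/2)^(τ/t½) = (1/2)^(129/43) ≈ 0.1250.
C₀ = D/Vd = 1500/60 ≈ 25.000 mcg/mL.
Before the 4th dose, 3 doses have been given. Superposition: Cmin = C₀·(f + f² + … + f^3).
≈ 25.000 × (0.1250 + 0.0156 + 0.0020) ≈ 25.000 × 0.1426 ≈ 3.565 mcg/mL.

3.6 mcg/mL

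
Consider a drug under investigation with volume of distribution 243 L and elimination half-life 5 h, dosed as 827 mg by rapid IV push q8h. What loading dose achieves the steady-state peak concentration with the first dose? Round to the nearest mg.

f = (1/2)^(8/5) ≈ 0.329877; accumulation ratio R = 1/(1−f) ≈ 1.49226.
Loading dose to hit Cmax,ss on first dose: D_load = D_maint·R ≈ 827 × 1.49226 ≈ 1234.10 mg.

1234 mg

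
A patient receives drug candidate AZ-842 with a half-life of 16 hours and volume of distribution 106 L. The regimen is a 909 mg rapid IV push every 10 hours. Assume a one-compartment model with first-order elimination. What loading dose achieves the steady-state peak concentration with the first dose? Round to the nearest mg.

f = (1/2)^(10/16) ≈ 0.648420; accumulation ratio R = 1/(1−f) ≈ 2.84430.
Loading dose to hit Cmax,ss on first dose: D_load = D_maint·R ≈ 909 × 2.84430 ≈ 2585.47 mg.

2585 mg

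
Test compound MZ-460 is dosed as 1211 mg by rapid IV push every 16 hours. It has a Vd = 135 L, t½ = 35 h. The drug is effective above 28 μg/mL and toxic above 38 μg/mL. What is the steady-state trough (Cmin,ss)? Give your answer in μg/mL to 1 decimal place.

24.1 μg/mL

Over one 16-h interval, 16/35 ≈ 0.45714 half-lives elapse, leaving f ≈ 0.7284 of each dose.
Single-dose peak C₀ = D/Vd = 1211/135 ≈ 8.970 μg/mL.
Steady-state trough Cmin,ss = C₀·f/(1−f) ≈ 8.970 × 0.7284/0.2716 ≈ 24.057 μg/mL.
Trough 24.1 μg/mL vs MEC 28 μg/mL: subtherapeutic.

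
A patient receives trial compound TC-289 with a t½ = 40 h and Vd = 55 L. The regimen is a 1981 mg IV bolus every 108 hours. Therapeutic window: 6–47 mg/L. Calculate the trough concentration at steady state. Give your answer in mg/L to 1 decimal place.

Over one 108-h interval, 108/40 ≈ 2.7 half-lives elapse, leaving f ≈ 0.1539 of each dose.
Accumulation ratio R = 1/(1 − f) ≈ 1/0.8461 ≈ 1.1819.
Each bolus raises the concentration by D/Vd = 1981/55 ≈ 36.018 mg/L.
Steady-state peak Cmax,ss = C₀·R ≈ 36.018 × 1.1819 ≈ 42.570 mg/L.
Steady-state trough Cmin,ss = Cmax,ss·f ≈ 42.570 × 0.1539 ≈ 6.552 mg/L.
Trough 6.6 mg/L vs MEC 6 mg/L: adequate.

6.6 mg/L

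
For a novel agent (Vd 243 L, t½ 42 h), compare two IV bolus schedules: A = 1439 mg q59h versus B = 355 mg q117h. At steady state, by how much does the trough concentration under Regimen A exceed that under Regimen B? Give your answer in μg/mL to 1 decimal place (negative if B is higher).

Regimen A: f = (1/2)^(59/42) ≈ 0.3777; Cmin,ss = (1439/243)·f/(1−f) ≈ 3.594 μg/mL.
Regimen B: f = (1/2)^(117/42) ≈ 0.1450; Cmin,ss = (355/243)·f/(1−f) ≈ 0.248 μg/mL.
Difference ≈ 3.594 − 0.248 ≈ 3.346 μg/mL.

3.3 μg/mL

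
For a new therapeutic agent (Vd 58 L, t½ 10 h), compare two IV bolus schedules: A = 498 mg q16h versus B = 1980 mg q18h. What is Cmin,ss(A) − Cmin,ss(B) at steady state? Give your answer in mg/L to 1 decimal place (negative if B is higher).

Regimen A: f = (1/2)^(16/10) ≈ 0.3299; Cmin,ss = (498/58)·f/(1−f) ≈ 4.227 mg/L.
Regimen B: f = (1/2)^(18/10) ≈ 0.2872; Cmin,ss = (1980/58)·f/(1−f) ≈ 13.755 mg/L.
Difference ≈ 4.227 − 13.755 ≈ -9.528 mg/L.

-9.5 mg/L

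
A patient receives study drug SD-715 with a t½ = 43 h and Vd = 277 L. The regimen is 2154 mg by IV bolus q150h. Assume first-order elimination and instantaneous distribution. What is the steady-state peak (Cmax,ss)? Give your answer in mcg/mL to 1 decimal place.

8.5 mcg/mL

τ/t½ = 150/43 ≈ 3.4884, so fraction remaining f = (1/2)^(150/43) ≈ 0.0891.
Accumulation ratio R = 1/(1 − f) ≈ 1/0.9109 ≈ 1.0978.
Each bolus raises the concentration by D/Vd = 2154/277 ≈ 7.776 mcg/mL.
Steady-state peak Cmax,ss = C₀·R ≈ 7.776 × 1.0978 ≈ 8.536 mcg/mL.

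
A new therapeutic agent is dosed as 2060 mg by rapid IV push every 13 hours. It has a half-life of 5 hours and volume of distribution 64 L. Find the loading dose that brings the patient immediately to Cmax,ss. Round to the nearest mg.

f = (1/2)^(13/5) ≈ 0.164938; accumulation ratio R = 1/(1−f) ≈ 1.19752.
Loading dose to hit Cmax,ss on first dose: D_load = D_maint·R ≈ 2060 × 1.19752 ≈ 2466.89 mg.

2467 mg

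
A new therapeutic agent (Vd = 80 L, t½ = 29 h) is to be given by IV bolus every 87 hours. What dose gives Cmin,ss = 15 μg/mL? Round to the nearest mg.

τ/t½ = 87/29 ≈ 3, so f = (1/2)^(87/29) ≈ 0.125000.
Cmin,ss = (D/Vd)·f/(1−f), so D = Cmin,ss·Vd·(1−f)/f.
D = 15 × 80 × (1−f)/f ≈ 15 × 80 × 7.00000 ≈ 8400.00 mg.

8400 mg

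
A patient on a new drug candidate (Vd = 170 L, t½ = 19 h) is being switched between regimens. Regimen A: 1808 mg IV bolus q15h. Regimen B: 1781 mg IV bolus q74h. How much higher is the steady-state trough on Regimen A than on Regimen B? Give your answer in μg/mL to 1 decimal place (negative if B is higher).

13.8 μg/mL

Regimen A: f = (1/2)^(15/19) ≈ 0.5786; Cmin,ss = (1808/170)·f/(1−f) ≈ 14.603 μg/mL.
Regimen B: f = (1/2)^(74/19) ≈ 0.0672; Cmin,ss = (1781/170)·f/(1−f) ≈ 0.755 μg/mL.
Difference ≈ 14.603 − 0.755 ≈ 13.848 μg/mL.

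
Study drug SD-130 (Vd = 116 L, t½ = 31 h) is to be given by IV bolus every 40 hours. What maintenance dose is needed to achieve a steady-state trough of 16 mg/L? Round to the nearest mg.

2683 mg

τ/t½ = 40/31 ≈ 1.2903, so f = (1/2)^(40/31) ≈ 0.408860.
Cmin,ss = (D/Vd)·f/(1−f), so D = Cmin,ss·Vd·(1−f)/f.
D = 16 × 116 × (1−f)/f ≈ 16 × 116 × 1.44582 ≈ 2683.44 mg.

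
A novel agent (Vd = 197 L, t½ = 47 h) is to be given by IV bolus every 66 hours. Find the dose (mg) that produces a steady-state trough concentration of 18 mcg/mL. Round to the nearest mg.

τ/t½ = 66/47 ≈ 1.4043, so f = (1/2)^(66/47) ≈ 0.377813.
Cmin,ss = (D/Vd)·f/(1−f), so D = Cmin,ss·Vd·(1−f)/f.
D = 18 × 197 × (1−f)/f ≈ 18 × 197 × 1.64681 ≈ 5839.59 mg.

5840 mg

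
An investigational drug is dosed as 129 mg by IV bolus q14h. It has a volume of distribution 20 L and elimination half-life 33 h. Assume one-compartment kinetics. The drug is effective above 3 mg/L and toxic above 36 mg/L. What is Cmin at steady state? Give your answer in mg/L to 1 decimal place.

k = ln2/t½ = ln2/33 ≈ 0.021004 h⁻¹; fraction remaining f = e^(−kτ) = e^(−0.021004×14) ≈ 0.7452.
Accumulation ratio R = 1/(1 − f) ≈ 1/0.2548 ≈ 3.9246.
Each bolus raises the concentration by D/Vd = 129/20 ≈ 6.450 mg/L.
Steady-state peak Cmax,ss = C₀·R ≈ 6.450 × 3.9246 ≈ 25.314 mg/L.
One interval later, Cmin,ss = Cmax,ss·e^(−kτ) ≈ 25.314 × 0.7452 ≈ 18.864 mg/L.
Trough 18.9 mg/L vs MEC 3 mg/L: adequate.

18.9 mg/L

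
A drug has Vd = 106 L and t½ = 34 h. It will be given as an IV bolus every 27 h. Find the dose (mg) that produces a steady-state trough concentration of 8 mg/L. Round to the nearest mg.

622 mg

τ/t½ = 27/34 ≈ 0.79412, so f = (1/2)^(27/34) ≈ 0.576696.
Cmin,ss = (D/Vd)·f/(1−f), so D = Cmin,ss·Vd·(1−f)/f.
D = 8 × 106 × (1−f)/f ≈ 8 × 106 × 0.73402 ≈ 622.45 mg.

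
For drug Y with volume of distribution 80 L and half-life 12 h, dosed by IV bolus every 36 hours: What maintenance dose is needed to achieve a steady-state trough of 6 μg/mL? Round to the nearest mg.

3360 mg

τ/t½ = 36/12 ≈ 3, so f = (1/2)^(36/12) ≈ 0.125000.
Cmin,ss = (D/Vd)·f/(1−f), so D = Cmin,ss·Vd·(1−f)/f.
D = 6 × 80 × (1−f)/f ≈ 6 × 80 × 7.00000 ≈ 3360.00 mg.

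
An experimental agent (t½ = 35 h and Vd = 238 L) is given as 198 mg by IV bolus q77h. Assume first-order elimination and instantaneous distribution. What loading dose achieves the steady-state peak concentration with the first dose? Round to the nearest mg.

253 mg

f = (1/2)^(77/35) ≈ 0.217638; accumulation ratio R = 1/(1−f) ≈ 1.27818.
Loading dose to hit Cmax,ss on first dose: D_load = D_maint·R ≈ 198 × 1.27818 ≈ 253.08 mg.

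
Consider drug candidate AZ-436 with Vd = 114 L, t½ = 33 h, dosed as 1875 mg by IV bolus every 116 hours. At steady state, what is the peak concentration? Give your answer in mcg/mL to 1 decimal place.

18.0 mcg/mL

Over one 116-h interval, 116/33 ≈ 3.5152 half-lives elapse, leaving f ≈ 0.0875 of each dose.
At steady state, accumulation factor R = 1/(1 − e^(−kτ)) ≈ 1.0959.
Single-dose peak C₀ = D/Vd = 1875/114 ≈ 16.447 mcg/mL.
Steady-state peak Cmax,ss = C₀·R ≈ 16.447 × 1.0959 ≈ 18.024 mcg/mL.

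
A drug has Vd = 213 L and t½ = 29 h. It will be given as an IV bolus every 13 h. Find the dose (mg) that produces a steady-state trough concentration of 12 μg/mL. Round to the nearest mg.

931 mg

τ/t½ = 13/29 ≈ 0.44828, so f = (1/2)^(13/29) ≈ 0.732918.
Cmin,ss = (D/Vd)·f/(1−f), so D = Cmin,ss·Vd·(1−f)/f.
D = 12 × 213 × (1−f)/f ≈ 12 × 213 × 0.36441 ≈ 931.43 mg.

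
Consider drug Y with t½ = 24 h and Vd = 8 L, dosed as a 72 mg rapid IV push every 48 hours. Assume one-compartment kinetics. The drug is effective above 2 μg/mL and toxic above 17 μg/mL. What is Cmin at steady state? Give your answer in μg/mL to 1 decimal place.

3.0 μg/mL

The dosing interval is 2 half-lives, so f = 2^(−2) = 0.25.
Accumulation ratio R = 1/(1 − f) = 1/0.75 = 4/3.
Single-dose peak C₀ = D/Vd = 72/8 = 9 μg/mL.
Steady-state peak Cmax,ss = C₀·R = 9 × 4/3 ≈ 12.000 μg/mL.
Steady-state trough Cmin,ss = Cmax,ss·f ≈ 12.000 × 0.25 ≈ 3.000 μg/mL.
Trough 3.0 μg/mL vs MEC 2 μg/mL: adequate.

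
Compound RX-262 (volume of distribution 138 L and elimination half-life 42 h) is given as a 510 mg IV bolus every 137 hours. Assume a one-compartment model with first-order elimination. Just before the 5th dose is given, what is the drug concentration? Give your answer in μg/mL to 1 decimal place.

f = (1/2)^(τ/t½) = (1/2)^(137/42) ≈ 0.1042.
C₀ = D/Vd = 510/138 ≈ 3.696 μg/mL.
Before the 5th dose, 4 doses have been given. Superposition: Cmin = C₀·(f + f² + … + f^4).
≈ 3.696 × (0.1042 + 0.0109 + 0.0011 + 0.0001) ≈ 3.696 × 0.1163 ≈ 0.430 μg/mL.

0.4 μg/mL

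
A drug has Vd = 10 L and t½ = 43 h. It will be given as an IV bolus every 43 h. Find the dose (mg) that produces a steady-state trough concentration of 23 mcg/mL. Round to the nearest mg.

230 mg

τ/t½ = 43/43 ≈ 1, so f = (1/2)^(43/43) ≈ 0.500000.
Cmin,ss = (D/Vd)·f/(1−f), so D = Cmin,ss·Vd·(1−f)/f.
D = 23 × 10 × (1−f)/f ≈ 23 × 10 × 1.00000 ≈ 230.00 mg.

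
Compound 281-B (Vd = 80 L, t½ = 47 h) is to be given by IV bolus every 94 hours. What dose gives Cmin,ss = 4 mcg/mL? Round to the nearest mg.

τ/t½ = 94/47 ≈ 2, so f = (1/2)^(94/47) ≈ 0.250000.
Cmin,ss = (D/Vd)·f/(1−f), so D = Cmin,ss·Vd·(1−f)/f.
D = 4 × 80 × (1−f)/f ≈ 4 × 80 × 3.00000 ≈ 960.00 mg.

960 mg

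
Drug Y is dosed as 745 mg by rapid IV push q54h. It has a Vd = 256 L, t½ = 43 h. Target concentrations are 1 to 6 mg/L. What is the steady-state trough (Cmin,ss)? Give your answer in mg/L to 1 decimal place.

2.1 mg/L

τ/t½ = 54/43 ≈ 1.2558, so fraction remaining f = (1/2)^(54/43) ≈ 0.4188.
At steady state, accumulation factor R = 1/(1 − e^(−kτ)) ≈ 1.7206.
Each bolus raises the concentration by D/Vd = 745/256 ≈ 2.910 mg/L.
Steady-state peak Cmax,ss = C₀·R ≈ 2.910 × 1.7206 ≈ 5.007 mg/L.
Steady-state trough Cmin,ss = Cmax,ss·f ≈ 5.007 × 0.4188 ≈ 2.097 mg/L.
Trough 2.1 mg/L vs MEC 1 mg/L: adequate.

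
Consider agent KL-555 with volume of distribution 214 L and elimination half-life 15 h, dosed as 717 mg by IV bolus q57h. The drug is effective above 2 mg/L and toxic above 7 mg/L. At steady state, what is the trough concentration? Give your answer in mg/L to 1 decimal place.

0.3 mg/L

k = ln2/t½ = ln2/15 ≈ 0.046210 h⁻¹; fraction remaining f = e^(−kτ) = e^(−0.046210×57) ≈ 0.0718.
At steady state, accumulation factor R = 1/(1 − e^(−kτ)) ≈ 1.0774.
Single-dose peak C₀ = D/Vd = 717/214 ≈ 3.350 mg/L.
Steady-state peak Cmax,ss = C₀·R ≈ 3.350 × 1.0774 ≈ 3.609 mg/L.
Steady-state trough Cmin,ss = Cmax,ss·f ≈ 3.609 × 0.0718 ≈ 0.259 mg/L.
Trough 0.3 mg/L vs MEC 2 mg/L: subtherapeutic.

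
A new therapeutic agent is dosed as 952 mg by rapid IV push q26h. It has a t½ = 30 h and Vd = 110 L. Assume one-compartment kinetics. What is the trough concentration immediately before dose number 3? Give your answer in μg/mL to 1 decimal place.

7.3 μg/mL

f = (1/2)^(τ/t½) = (1/2)^(26/30) ≈ 0.5484.
C₀ = D/Vd = 952/110 ≈ 8.655 μg/mL.
Before the 3rd dose, 2 doses have been given. Superposition: Cmin = C₀·(f + f²).
≈ 8.655 × (0.5484 + 0.3007) ≈ 8.655 × 0.8491 ≈ 7.349 μg/mL.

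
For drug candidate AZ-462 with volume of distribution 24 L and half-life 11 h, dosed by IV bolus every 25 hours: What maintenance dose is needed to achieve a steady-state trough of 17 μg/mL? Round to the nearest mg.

τ/t½ = 25/11 ≈ 2.2727, so f = (1/2)^(25/11) ≈ 0.206938.
Cmin,ss = (D/Vd)·f/(1−f), so D = Cmin,ss·Vd·(1−f)/f.
D = 17 × 24 × (1−f)/f ≈ 17 × 24 × 3.83237 ≈ 1563.61 mg.

1564 mg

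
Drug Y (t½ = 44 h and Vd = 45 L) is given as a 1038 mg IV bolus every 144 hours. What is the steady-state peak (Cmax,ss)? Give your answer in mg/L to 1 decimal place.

25.7 mg/L

k = ln2/t½ = ln2/44 ≈ 0.015753 h⁻¹; fraction remaining f = e^(−kτ) = e^(−0.015753×144) ≈ 0.1035.
At steady state, accumulation factor R = 1/(1 − e^(−kτ)) ≈ 1.1154.
Each bolus raises the concentration by D/Vd = 1038/45 ≈ 23.067 mg/L.
Steady-state peak Cmax,ss = C₀·R ≈ 23.067 × 1.1154 ≈ 25.729 mg/L.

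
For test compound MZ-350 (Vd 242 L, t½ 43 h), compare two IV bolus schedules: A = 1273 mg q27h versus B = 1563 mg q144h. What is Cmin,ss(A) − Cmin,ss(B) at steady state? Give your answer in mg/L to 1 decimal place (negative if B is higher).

Regimen A: f = (1/2)^(27/43) ≈ 0.6471; Cmin,ss = (1273/242)·f/(1−f) ≈ 9.646 mg/L.
Regimen B: f = (1/2)^(144/43) ≈ 0.0982; Cmin,ss = (1563/242)·f/(1−f) ≈ 0.703 mg/L.
Difference ≈ 9.646 − 0.703 ≈ 8.943 mg/L.

8.9 mg/L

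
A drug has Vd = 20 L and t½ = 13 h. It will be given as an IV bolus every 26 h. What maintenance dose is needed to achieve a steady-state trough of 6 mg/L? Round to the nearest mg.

360 mg

τ/t½ = 26/13 ≈ 2, so f = (1/2)^(26/13) ≈ 0.250000.
Cmin,ss = (D/Vd)·f/(1−f), so D = Cmin,ss·Vd·(1−f)/f.
D = 6 × 20 × (1−f)/f ≈ 6 × 20 × 3.00000 ≈ 360.00 mg.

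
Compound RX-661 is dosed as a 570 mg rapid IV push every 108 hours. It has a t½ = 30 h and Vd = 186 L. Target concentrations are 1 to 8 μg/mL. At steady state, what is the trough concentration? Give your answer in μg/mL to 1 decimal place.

τ/t½ = 108/30 ≈ 3.6, so fraction remaining f = (1/2)^(108/30) ≈ 0.0825.
Each bolus raises the concentration by D/Vd = 570/186 ≈ 3.065 μg/mL.
Steady-state trough Cmin,ss = C₀·f/(1−f) ≈ 3.065 × 0.0825/0.9175 ≈ 0.276 μg/mL.
Trough 0.3 μg/mL vs MEC 1 μg/mL: subtherapeutic.

0.3 μg/mL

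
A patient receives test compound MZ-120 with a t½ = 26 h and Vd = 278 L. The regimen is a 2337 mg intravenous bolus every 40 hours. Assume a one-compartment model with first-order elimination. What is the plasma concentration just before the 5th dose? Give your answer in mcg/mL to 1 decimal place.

f = (1/2)^(τ/t½) = (1/2)^(40/26) ≈ 0.3443.
C₀ = D/Vd = 2337/278 ≈ 8.406 mcg/mL.
Before the 5th dose, 4 doses have been given. Superposition: Cmin = C₀·(f + f² + … + f^4).
≈ 8.406 × (0.3443 + 0.1185 + 0.0408 + 0.0141) ≈ 8.406 × 0.5177 ≈ 4.352 mcg/mL.

4.4 mcg/mL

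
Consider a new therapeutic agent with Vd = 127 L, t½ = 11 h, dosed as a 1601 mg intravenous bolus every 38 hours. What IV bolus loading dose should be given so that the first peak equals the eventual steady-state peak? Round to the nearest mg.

1762 mg

f = (1/2)^(38/11) ≈ 0.091218; accumulation ratio R = 1/(1−f) ≈ 1.10037.
Loading dose to hit Cmax,ss on first dose: D_load = D_maint·R ≈ 1601 × 1.10037 ≈ 1761.69 mg.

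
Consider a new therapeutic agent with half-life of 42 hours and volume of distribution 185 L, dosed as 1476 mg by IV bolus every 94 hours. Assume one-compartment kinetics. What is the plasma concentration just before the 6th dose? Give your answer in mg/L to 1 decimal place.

2.1 mg/L

f = (1/2)^(τ/t½) = (1/2)^(94/42) ≈ 0.2120.
C₀ = D/Vd = 1476/185 ≈ 7.978 mg/L.
Before the 6th dose, 5 doses have been given. Superposition: Cmin = C₀·(f + f² + … + f^5).
≈ 7.978 × (0.2120 + 0.0449 + 0.0095 + 0.0020 + 0.0004) ≈ 7.978 × 0.2688 ≈ 2.144 mg/L.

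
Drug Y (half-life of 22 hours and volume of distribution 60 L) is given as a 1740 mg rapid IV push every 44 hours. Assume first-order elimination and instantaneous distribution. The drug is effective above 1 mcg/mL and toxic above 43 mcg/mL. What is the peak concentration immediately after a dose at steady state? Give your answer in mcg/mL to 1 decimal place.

38.7 mcg/mL

The dosing interval is 2 half-lives, so f = 2^(−2) = 0.25.
At steady state, R = 1/(1 − 0.25) = 4/3.
Single-dose peak C₀ = D/Vd = 1740/60 = 29 mcg/mL.
Steady-state peak Cmax,ss = C₀·R = 29 × 4/3 ≈ 38.667 mcg/mL.
Peak 38.7 mcg/mL vs MTC 43 mcg/mL: below toxic threshold.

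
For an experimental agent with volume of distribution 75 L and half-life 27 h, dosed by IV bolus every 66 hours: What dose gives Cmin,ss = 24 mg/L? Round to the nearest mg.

7998 mg

τ/t½ = 66/27 ≈ 2.4444, so f = (1/2)^(66/27) ≈ 0.183717.
Cmin,ss = (D/Vd)·f/(1−f), so D = Cmin,ss·Vd·(1−f)/f.
D = 24 × 75 × (1−f)/f ≈ 24 × 75 × 4.44315 ≈ 7997.67 mg.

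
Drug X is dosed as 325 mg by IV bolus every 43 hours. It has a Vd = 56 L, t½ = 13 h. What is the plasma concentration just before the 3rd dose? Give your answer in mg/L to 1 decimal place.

0.6 mg/L

f = (1/2)^(τ/t½) = (1/2)^(43/13) ≈ 0.1010.
C₀ = D/Vd = 325/56 ≈ 5.804 mg/L.
Before the 3rd dose, 2 doses have been given. Superposition: Cmin = C₀·(f + f²).
≈ 5.804 × (0.1010 + 0.0102) ≈ 5.804 × 0.1112 ≈ 0.645 mg/L.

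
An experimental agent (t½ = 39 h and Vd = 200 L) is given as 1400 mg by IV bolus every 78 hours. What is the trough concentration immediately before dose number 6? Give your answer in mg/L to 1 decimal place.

f = (1/2)^(τ/t½) = (1/2)^(78/39) ≈ 0.2500.
C₀ = D/Vd = 1400/200 ≈ 7.000 mg/L.
Before the 6th dose, 5 doses have been given. Superposition: Cmin = C₀·(f + f² + … + f^5).
≈ 7.000 × (0.2500 + 0.0625 + 0.0156 + 0.0039 + 0.0010) ≈ 7.000 × 0.3330 ≈ 2.331 mg/L.

2.3 mg/L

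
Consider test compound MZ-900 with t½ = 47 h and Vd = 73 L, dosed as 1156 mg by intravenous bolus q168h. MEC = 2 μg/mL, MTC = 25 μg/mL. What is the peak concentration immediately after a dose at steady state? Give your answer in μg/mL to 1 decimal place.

Over one 168-h interval, 168/47 ≈ 3.5745 half-lives elapse, leaving f ≈ 0.0839 of each dose.
Accumulation ratio R = 1/(1 − f) ≈ 1/0.9161 ≈ 1.0916.
Single-dose peak C₀ = D/Vd = 1156/73 ≈ 15.836 μg/mL.
Steady-state peak Cmax,ss = C₀·R ≈ 15.836 × 1.0916 ≈ 17.287 μg/mL.
Peak 17.3 μg/mL vs MTC 25 μg/mL: below toxic threshold.

17.3 μg/mL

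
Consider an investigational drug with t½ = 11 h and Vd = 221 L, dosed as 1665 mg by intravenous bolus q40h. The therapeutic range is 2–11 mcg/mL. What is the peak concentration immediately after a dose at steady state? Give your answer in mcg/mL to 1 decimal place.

Over one 40-h interval, 40/11 ≈ 3.6364 half-lives elapse, leaving f ≈ 0.0804 of each dose.
Accumulation ratio R = 1/(1 − f) ≈ 1/0.9196 ≈ 1.0874.
Each bolus raises the concentration by D/Vd = 1665/221 ≈ 7.534 mcg/mL.
Cmax,ss = C₀/(1 − f) ≈ 7.534/0.9196 ≈ 8.193 mcg/mL.
Peak 8.2 mcg/mL vs MTC 11 mcg/mL: below toxic threshold.

8.2 mcg/mL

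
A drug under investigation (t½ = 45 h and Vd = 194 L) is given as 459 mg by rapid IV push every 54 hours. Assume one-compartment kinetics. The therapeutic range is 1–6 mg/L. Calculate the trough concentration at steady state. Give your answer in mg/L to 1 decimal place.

1.8 mg/L

k = ln2/t½ = ln2/45 ≈ 0.015403 h⁻¹; fraction remaining f = e^(−kτ) = e^(−0.015403×54) ≈ 0.4353.
At steady state, accumulation factor R = 1/(1 − e^(−kτ)) ≈ 1.7709.
Single-dose peak C₀ = D/Vd = 459/194 ≈ 2.366 mg/L.
Cmax,ss = C₀/(1 − f) ≈ 2.366/0.5647 ≈ 4.190 mg/L.
One interval later, Cmin,ss = Cmax,ss·e^(−kτ) ≈ 4.190 × 0.4353 ≈ 1.824 mg/L.
Trough 1.8 mg/L vs MEC 1 mg/L: adequate.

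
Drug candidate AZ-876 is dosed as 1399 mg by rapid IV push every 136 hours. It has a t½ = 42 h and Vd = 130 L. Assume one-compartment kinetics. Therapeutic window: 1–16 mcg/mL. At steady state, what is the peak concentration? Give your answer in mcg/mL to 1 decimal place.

Over one 136-h interval, 136/42 ≈ 3.2381 half-lives elapse, leaving f ≈ 0.1060 of each dose.
Accumulation ratio R = 1/(1 − f) ≈ 1/0.8940 ≈ 1.1186.
Single-dose peak C₀ = D/Vd = 1399/130 ≈ 10.762 mcg/mL.
Steady-state peak Cmax,ss = C₀·R ≈ 10.762 × 1.1186 ≈ 12.038 mcg/mL.
Peak 12.0 mcg/mL vs MTC 16 mcg/mL: below toxic threshold.

12.0 mcg/mL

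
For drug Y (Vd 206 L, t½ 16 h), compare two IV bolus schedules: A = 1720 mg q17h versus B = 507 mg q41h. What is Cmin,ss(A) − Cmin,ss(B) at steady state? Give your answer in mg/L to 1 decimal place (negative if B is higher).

7.2 mg/L

Regimen A: f = (1/2)^(17/16) ≈ 0.4788; Cmin,ss = (1720/206)·f/(1−f) ≈ 7.670 mg/L.
Regimen B: f = (1/2)^(41/16) ≈ 0.1693; Cmin,ss = (507/206)·f/(1−f) ≈ 0.502 mg/L.
Difference ≈ 7.670 − 0.502 ≈ 7.168 mg/L.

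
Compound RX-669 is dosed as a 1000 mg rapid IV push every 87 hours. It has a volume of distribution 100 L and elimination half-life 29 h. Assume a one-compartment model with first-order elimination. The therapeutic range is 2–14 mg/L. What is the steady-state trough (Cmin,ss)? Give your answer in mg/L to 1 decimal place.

1.4 mg/L

τ = 87 h = 3 half-lives, so f = (1/2)^3 = 0.125.
Accumulation ratio R = 1/(1 − f) = 1/0.875 = 8/7.
Single-dose peak C₀ = D/Vd = 1000/100 = 10 mg/L.
Steady-state peak Cmax,ss = C₀·R = 10 × 8/7 ≈ 11.429 mg/L.
Steady-state trough Cmin,ss = Cmax,ss·f ≈ 11.429 × 0.125 ≈ 1.429 mg/L.
Trough 1.4 mg/L vs MEC 2 mg/L: subtherapeutic.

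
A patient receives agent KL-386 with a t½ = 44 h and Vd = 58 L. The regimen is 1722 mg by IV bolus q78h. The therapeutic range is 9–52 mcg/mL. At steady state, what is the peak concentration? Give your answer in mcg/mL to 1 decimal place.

τ/t½ = 78/44 ≈ 1.7727, so fraction remaining f = (1/2)^(78/44) ≈ 0.2927.
At steady state, accumulation factor R = 1/(1 − e^(−kτ)) ≈ 1.4138.
Each bolus raises the concentration by D/Vd = 1722/58 ≈ 29.690 mcg/mL.
Steady-state peak Cmax,ss = C₀·R ≈ 29.690 × 1.4138 ≈ 41.976 mcg/mL.
Peak 42.0 mcg/mL vs MTC 52 mcg/mL: below toxic threshold.

42.0 mcg/mL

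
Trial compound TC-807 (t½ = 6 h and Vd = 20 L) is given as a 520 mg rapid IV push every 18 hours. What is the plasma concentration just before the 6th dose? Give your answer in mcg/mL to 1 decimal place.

f = (1/2)^(τ/t½) = (1/2)^(18/6) ≈ 0.1250.
C₀ = D/Vd = 520/20 ≈ 26.000 mcg/mL.
Before the 6th dose, 5 doses have been given. Superposition: Cmin = C₀·(f + f² + … + f^5).
≈ 26.000 × (0.1250 + 0.0156 + 0.0020 + 0.0002 + 0.0000) ≈ 26.000 × 0.1428 ≈ 3.713 mcg/mL.

3.7 mcg/mL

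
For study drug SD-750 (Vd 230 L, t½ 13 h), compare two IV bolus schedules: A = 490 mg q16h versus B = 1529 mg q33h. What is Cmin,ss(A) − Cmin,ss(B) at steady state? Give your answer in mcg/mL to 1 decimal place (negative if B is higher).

Regimen A: f = (1/2)^(16/13) ≈ 0.4261; Cmin,ss = (490/230)·f/(1−f) ≈ 1.582 mcg/mL.
Regimen B: f = (1/2)^(33/13) ≈ 0.1721; Cmin,ss = (1529/230)·f/(1−f) ≈ 1.382 mcg/mL.
Difference ≈ 1.582 − 1.382 ≈ 0.200 mcg/mL.

0.2 mcg/mL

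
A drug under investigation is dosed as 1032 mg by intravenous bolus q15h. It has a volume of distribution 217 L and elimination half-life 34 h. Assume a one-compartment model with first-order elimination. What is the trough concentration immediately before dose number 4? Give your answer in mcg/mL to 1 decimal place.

8.0 mcg/mL

f = (1/2)^(τ/t½) = (1/2)^(15/34) ≈ 0.7365.
C₀ = D/Vd = 1032/217 ≈ 4.756 mcg/mL.
Before the 4th dose, 3 doses have been given. Superposition: Cmin = C₀·(f + f² + … + f^3).
≈ 4.756 × (0.7365 + 0.5424 + 0.3995) ≈ 4.756 × 1.6784 ≈ 7.982 mcg/mL.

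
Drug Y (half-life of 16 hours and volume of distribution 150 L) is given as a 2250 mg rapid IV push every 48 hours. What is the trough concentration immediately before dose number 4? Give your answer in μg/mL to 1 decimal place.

2.1 μg/mL

f = (1/2)^(τ/t½) = (1/2)^(48/16) ≈ 0.1250.
C₀ = D/Vd = 2250/150 ≈ 15.000 μg/mL.
Before the 4th dose, 3 doses have been given. Superposition: Cmin = C₀·(f + f² + … + f^3).
≈ 15.000 × (0.1250 + 0.0156 + 0.0020) ≈ 15.000 × 0.1426 ≈ 2.139 μg/mL.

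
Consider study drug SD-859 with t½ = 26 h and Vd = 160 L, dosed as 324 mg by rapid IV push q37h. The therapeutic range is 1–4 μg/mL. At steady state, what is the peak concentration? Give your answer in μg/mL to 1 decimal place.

τ/t½ = 37/26 ≈ 1.4231, so fraction remaining f = (1/2)^(37/26) ≈ 0.3729.
Accumulation ratio R = 1/(1 − f) ≈ 1/0.6271 ≈ 1.5946.
Each bolus raises the concentration by D/Vd = 324/160 ≈ 2.025 μg/mL.
Cmax,ss = C₀/(1 − f) ≈ 2.025/0.6271 ≈ 3.229 μg/mL.
Peak 3.2 μg/mL vs MTC 4 μg/mL: below toxic threshold.

3.2 μg/mL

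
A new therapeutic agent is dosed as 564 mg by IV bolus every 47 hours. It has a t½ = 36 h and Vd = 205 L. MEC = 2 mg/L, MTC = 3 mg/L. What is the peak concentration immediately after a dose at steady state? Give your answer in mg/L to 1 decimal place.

4.6 mg/L

Over one 47-h interval, 47/36 ≈ 1.3056 half-lives elapse, leaving f ≈ 0.4046 of each dose.
At steady state, accumulation factor R = 1/(1 − e^(−kτ)) ≈ 1.6795.
Single-dose peak C₀ = D/Vd = 564/205 ≈ 2.751 mg/L.
Steady-state peak Cmax,ss = C₀·R ≈ 2.751 × 1.6795 ≈ 4.620 mg/L.
Peak 4.6 mg/L vs MTC 3 mg/L: exceeds toxic threshold.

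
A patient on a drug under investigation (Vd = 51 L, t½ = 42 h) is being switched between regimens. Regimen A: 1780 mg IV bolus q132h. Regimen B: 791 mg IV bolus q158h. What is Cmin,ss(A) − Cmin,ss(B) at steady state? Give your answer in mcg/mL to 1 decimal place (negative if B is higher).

3.2 mcg/mL

Regimen A: f = (1/2)^(132/42) ≈ 0.1132; Cmin,ss = (1780/51)·f/(1−f) ≈ 4.455 mcg/mL.
Regimen B: f = (1/2)^(158/42) ≈ 0.0737; Cmin,ss = (791/51)·f/(1−f) ≈ 1.234 mcg/mL.
Difference ≈ 4.455 − 1.234 ≈ 3.221 mcg/mL.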